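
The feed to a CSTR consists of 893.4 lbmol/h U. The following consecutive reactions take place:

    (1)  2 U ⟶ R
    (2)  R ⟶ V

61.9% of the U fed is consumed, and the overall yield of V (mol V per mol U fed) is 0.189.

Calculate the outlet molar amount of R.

Conversion of U: U consumed = 2ξ₁ = 0.619 × 893.4 → ξ₁ = 276.5 lbmol/h.
Yield of V: 1ξ₂ / 893.4 = 0.189 → ξ₂ = 168.9 lbmol/h.
Outlet amounts (n = n₀ + Σ ν·ξ):
  U: 893.4 − 2(276.5) = 340.4
  R: 0 + 1(276.5) − 1(168.9) = 107.7
  V: 0 + 1(168.9) = 168.9

108 lbmol/h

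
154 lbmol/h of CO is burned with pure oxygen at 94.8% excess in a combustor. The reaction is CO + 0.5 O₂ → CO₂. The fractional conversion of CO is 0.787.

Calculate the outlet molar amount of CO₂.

Stoichiometric O₂ = 0.5 × 154 = 77 lbmol/h; O₂ fed = 77 × 1.948 = 150 lbmol/h.
Fuel reacted = 0.787 × 154 → ξ = 121.2 lbmol/h.
Outlet (n = n₀ + ν ξ):
  CO: 154 − 1(121.2) = 32.8
  O₂: 150 − 0.5(121.2) = 89.4
  CO₂: 0 + 1(121.2) = 121.2

121 lbmol/h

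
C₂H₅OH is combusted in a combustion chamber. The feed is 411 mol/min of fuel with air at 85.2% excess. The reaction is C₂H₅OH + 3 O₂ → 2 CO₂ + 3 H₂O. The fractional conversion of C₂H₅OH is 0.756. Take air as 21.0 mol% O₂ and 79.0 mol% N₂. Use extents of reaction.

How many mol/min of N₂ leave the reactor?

8590 mol/min

Stoichiometric O₂ = 3 × 411 = 1233 mol/min; O₂ fed = 1233 × 1.852 = 2284 mol/min.
N₂ fed = 2284 × 79/21 = 8590 mol/min.
Fuel reacted = 0.756 × 411 → ξ = 310.7 mol/min.
Outlet (n = n₀ + ν ξ):
  C₂H₅OH: 411 − 1(310.7) = 100.3
  O₂: 2284 − 3(310.7) = 1351
  N₂: 8590 (inert)
  CO₂: 0 + 2(310.7) = 621.4
  H₂O: 0 + 3(310.7) = 932.1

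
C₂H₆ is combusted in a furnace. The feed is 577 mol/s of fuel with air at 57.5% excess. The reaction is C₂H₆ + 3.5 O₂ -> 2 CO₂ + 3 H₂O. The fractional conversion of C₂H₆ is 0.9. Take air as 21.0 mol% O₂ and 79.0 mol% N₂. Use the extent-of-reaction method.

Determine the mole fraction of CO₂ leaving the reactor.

0.065

Stoichiometric O₂ = 3.5 × 577 = 2020 mol/s; O₂ fed = 2020 × 1.575 = 3181 mol/s.
N₂ fed = 3181 × 79/21 = 11970 mol/s.
Fuel reacted = 0.9 × 577 → ξ = 519.3 mol/s.
Outlet (n = n₀ + ν ξ):
  C₂H₆: 577 − 1(519.3) = 57.7
  O₂: 3181 − 3.5(519.3) = 1363
  N₂: 11970 (inert)
  CO₂: 0 + 2(519.3) = 1039
  H₂O: 0 + 3(519.3) = 1558
Total out = 15980 mol/s; y_CO₂ = 1039 / 15980 = 0.06498.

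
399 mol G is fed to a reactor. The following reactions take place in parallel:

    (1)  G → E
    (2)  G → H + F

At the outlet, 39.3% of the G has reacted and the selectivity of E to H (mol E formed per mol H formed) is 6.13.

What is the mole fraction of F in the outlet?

Conversion of G: G consumed = 0.393 × 399 = 156.8 mol = 1ξ₁ + 1ξ₂.
Selectivity: 1ξ₁ / (1ξ₂) = 6.13 → ξ₁ = 6.13 ξ₂.
Substitute: (1·6.13 + 1) ξ₂ = 156.8 → ξ₂ = 21.99 mol, ξ₁ = 134.8 mol.
Outlet amounts (n = n₀ + Σ ν·ξ):
  G: 399 − 1(134.8) − 1(21.99) = 242.2
  E: 0 + 1(134.8) = 134.8
  H: 0 + 1(21.99) = 21.99
  F: 0 + 1(21.99) = 21.99
Total out = 421 mol; y_F = 21.99 / 421 = 0.05224.

0.0522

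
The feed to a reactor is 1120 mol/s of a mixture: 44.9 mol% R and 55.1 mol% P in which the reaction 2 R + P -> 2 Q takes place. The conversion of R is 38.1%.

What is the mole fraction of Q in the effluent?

R reacted = 0.381 × 502.9 = 191.6 mol/s; ν_R = −2, so ξ = 191.6/2 = 95.8 mol/s.
Outlet amounts (n = n₀ + ν ξ):
  R: 502.9 − 2(95.8) = 311.3
  P: 617.1 − 1(95.8) = 521.3
  Q: 0 + 2(95.8) = 191.6
Total out = 1024 mol/s; y_Q = 191.6 / 1024 = 0.1871.

0.187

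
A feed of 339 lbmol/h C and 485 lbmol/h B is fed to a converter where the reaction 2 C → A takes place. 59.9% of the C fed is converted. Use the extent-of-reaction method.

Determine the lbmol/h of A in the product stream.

C reacted = 0.599 × 339 = 203.1 lbmol/h; ν_C = −2, so ξ = 203.1/2 = 101.5 lbmol/h.
Outlet amounts (n = n₀ + ν ξ):
  C: 339 − 2(101.5) = 135.9
  A: 0 + 1(101.5) = 101.5
  B: 485 (inert)

102 lbmol/h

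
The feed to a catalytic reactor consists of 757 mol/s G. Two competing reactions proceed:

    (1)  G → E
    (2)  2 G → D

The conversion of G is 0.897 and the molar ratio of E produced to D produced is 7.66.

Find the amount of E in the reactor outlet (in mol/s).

Conversion of G: G consumed = 0.897 × 757 = 679 mol/s = 1ξ₁ + 2ξ₂.
Selectivity: 1ξ₁ / (1ξ₂) = 7.66 → ξ₁ = 7.66 ξ₂.
Substitute: (1·7.66 + 2) ξ₂ = 679 → ξ₂ = 70.29 mol/s, ξ₁ = 538.4 mol/s.
Outlet amounts (n = n₀ + Σ ν·ξ):
  G: 757 − 1(538.4) − 2(70.29) = 77.97
  E: 0 + 1(538.4) = 538.4
  D: 0 + 1(70.29) = 70.29

538 mol/s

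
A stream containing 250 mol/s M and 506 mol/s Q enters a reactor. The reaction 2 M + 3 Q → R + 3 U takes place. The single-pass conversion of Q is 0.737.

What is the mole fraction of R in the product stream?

Q reacted = 0.737 × 506 = 372.9 mol/s; ν_Q = −3, so ξ = 372.9/3 = 124.3 mol/s.
Outlet amounts (n = n₀ + ν ξ):
  M: 250 − 2(124.3) = 1.385
  Q: 506 − 3(124.3) = 133.1
  R: 0 + 1(124.3) = 124.3
  U: 0 + 3(124.3) = 372.9
Total out = 631.7 mol/s; y_R = 124.3 / 631.7 = 0.1968.

0.197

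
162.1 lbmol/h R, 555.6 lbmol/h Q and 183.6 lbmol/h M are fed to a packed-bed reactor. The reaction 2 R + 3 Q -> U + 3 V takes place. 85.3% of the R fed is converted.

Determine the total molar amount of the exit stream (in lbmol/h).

R reacted = 0.853 × 162.1 = 138.3 lbmol/h; ν_R = −2, so ξ = 138.3/2 = 69.14 lbmol/h.
Outlet amounts (n = n₀ + ν ξ):
  R: 162.1 − 2(69.14) = 23.83
  Q: 555.6 − 3(69.14) = 348.2
  U: 0 + 1(69.14) = 69.14
  V: 0 + 3(69.14) = 207.4
  M: 183.6 (inert)
Total out = 23.83 + 348.2 + 69.14 + 207.4 + 183.6 = 832.2 lbmol/h.

832 lbmol/h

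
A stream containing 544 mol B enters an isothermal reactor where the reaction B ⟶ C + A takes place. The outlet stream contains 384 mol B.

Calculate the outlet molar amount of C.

160 mol

For B: n = n₀ − 1ξ → 384 = 544 − 1ξ, giving ξ = 160 mol.
Outlet amounts (n = n₀ + ν ξ):
  B: 544 − 1(160) = 384
  C: 0 + 1(160) = 160
  A: 0 + 1(160) = 160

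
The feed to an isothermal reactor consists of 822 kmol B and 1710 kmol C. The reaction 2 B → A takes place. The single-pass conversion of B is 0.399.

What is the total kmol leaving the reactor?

2370 kmol

B reacted = 0.399 × 822 = 328 kmol; ν_B = −2, so ξ = 328/2 = 164 kmol.
Outlet amounts (n = n₀ + ν ξ):
  B: 822 − 2(164) = 494
  A: 0 + 1(164) = 164
  C: 1710 (inert)
Total out = 494 + 164 + 1710 = 2368 kmol.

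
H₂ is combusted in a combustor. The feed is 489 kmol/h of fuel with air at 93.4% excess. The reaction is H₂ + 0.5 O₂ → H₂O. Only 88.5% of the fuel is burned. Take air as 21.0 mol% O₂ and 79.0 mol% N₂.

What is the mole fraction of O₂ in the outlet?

0.102

Stoichiometric O₂ = 0.5 × 489 = 244.5 kmol/h; O₂ fed = 244.5 × 1.934 = 472.9 kmol/h.
N₂ fed = 472.9 × 79/21 = 1779 kmol/h.
Fuel reacted = 0.885 × 489 → ξ = 432.8 kmol/h.
Outlet (n = n₀ + ν ξ):
  H₂: 489 − 1(432.8) = 56.24
  O₂: 472.9 − 0.5(432.8) = 256.5
  N₂: 1779 (inert)
  H₂O: 0 + 1(432.8) = 432.8
Total out = 2524 kmol/h; y_O₂ = 256.5 / 2524 = 0.1016.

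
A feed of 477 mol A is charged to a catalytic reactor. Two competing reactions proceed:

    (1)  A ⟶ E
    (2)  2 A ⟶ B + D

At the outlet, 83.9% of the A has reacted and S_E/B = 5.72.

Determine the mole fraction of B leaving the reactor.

Conversion of A: A consumed = 0.839 × 477 = 400.2 mol = 1ξ₁ + 2ξ₂.
Selectivity: 1ξ₁ / (1ξ₂) = 5.72 → ξ₁ = 5.72 ξ₂.
Substitute: (1·5.72 + 2) ξ₂ = 400.2 → ξ₂ = 51.84 mol, ξ₁ = 296.5 mol.
Outlet amounts (n = n₀ + Σ ν·ξ):
  A: 477 − 1(296.5) − 2(51.84) = 76.8
  E: 0 + 1(296.5) = 296.5
  B: 0 + 1(51.84) = 51.84
  D: 0 + 1(51.84) = 51.84
Total out = 477 mol; y_B = 51.84 / 477 = 0.1087.

0.109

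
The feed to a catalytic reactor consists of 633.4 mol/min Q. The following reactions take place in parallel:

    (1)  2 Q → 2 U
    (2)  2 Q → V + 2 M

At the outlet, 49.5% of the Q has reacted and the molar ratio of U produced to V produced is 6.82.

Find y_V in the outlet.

0.0531

Conversion of Q: Q consumed = 0.495 × 633.4 = 313.5 mol/min = 2ξ₁ + 2ξ₂.
Selectivity: 2ξ₁ / (1ξ₂) = 6.82 → ξ₁ = 3.41 ξ₂.
Substitute: (2·3.41 + 2) ξ₂ = 313.5 → ξ₂ = 35.55 mol/min, ξ₁ = 121.2 mol/min.
Outlet amounts (n = n₀ + Σ ν·ξ):
  Q: 633.4 − 2(121.2) − 2(35.55) = 319.9
  U: 0 + 2(121.2) = 242.4
  V: 0 + 1(35.55) = 35.55
  M: 0 + 2(35.55) = 71.1
Total out = 668.9 mol/min; y_V = 35.55 / 668.9 = 0.05314.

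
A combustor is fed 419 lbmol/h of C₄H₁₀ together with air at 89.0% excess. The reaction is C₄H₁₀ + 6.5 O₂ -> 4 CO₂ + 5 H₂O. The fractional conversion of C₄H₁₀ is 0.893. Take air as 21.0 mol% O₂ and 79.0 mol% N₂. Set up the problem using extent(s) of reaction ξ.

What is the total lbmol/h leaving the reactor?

25500 lbmol/h

Stoichiometric O₂ = 6.5 × 419 = 2724 lbmol/h; O₂ fed = 2724 × 1.890 = 5147 lbmol/h.
N₂ fed = 5147 × 79/21 = 19360 lbmol/h.
Fuel reacted = 0.893 × 419 → ξ = 374.2 lbmol/h.
Outlet (n = n₀ + ν ξ):
  C₄H₁₀: 419 − 1(374.2) = 44.83
  O₂: 5147 − 6.5(374.2) = 2715
  N₂: 19360 (inert)
  CO₂: 0 + 4(374.2) = 1497
  H₂O: 0 + 5(374.2) = 1871
Total out = 44.83 + 2715 + 19360 + 1497 + 1871 = 25490 lbmol/h.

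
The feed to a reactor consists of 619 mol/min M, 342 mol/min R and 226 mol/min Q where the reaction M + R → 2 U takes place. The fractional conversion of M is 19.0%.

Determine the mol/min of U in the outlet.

M reacted = 0.19 × 619 = 117.6 mol/min; ν_M = −1, so ξ = 117.6/1 = 117.6 mol/min.
Outlet amounts (n = n₀ + ν ξ):
  M: 619 − 1(117.6) = 501.4
  R: 342 − 1(117.6) = 224.4
  U: 0 + 2(117.6) = 235.2
  Q: 226 (inert)

235 mol/min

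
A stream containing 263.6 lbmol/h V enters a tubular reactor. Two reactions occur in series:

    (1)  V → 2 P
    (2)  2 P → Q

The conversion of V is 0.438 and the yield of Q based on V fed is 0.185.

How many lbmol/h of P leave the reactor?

133 lbmol/h

Conversion of V: V consumed = 1ξ₁ = 0.438 × 263.6 → ξ₁ = 115.5 lbmol/h.
Yield of Q: 1ξ₂ / 263.6 = 0.185 → ξ₂ = 48.77 lbmol/h.
Outlet amounts (n = n₀ + Σ ν·ξ):
  V: 263.6 − 1(115.5) = 148.1
  P: 0 + 2(115.5) − 2(48.77) = 133.4
  Q: 0 + 1(48.77) = 48.77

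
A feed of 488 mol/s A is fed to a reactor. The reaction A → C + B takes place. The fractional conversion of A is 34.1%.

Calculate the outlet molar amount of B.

A reacted = 0.341 × 488 = 166.4 mol/s; ν_A = −1, so ξ = 166.4/1 = 166.4 mol/s.
Outlet amounts (n = n₀ + ν ξ):
  A: 488 − 1(166.4) = 321.6
  C: 0 + 1(166.4) = 166.4
  B: 0 + 1(166.4) = 166.4

166 mol/s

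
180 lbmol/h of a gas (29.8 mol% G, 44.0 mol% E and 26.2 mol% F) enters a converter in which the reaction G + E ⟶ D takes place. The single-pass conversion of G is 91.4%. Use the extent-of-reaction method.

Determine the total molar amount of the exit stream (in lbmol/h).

G reacted = 0.914 × 53.64 = 49.03 lbmol/h; ν_G = −1, so ξ = 49.03/1 = 49.03 lbmol/h.
Outlet amounts (n = n₀ + ν ξ):
  G: 53.64 − 1(49.03) = 4.613
  E: 79.2 − 1(49.03) = 30.17
  D: 0 + 1(49.03) = 49.03
  F: 47.16 (inert)
Total out = 4.613 + 30.17 + 49.03 + 47.16 = 131 lbmol/h.

131 lbmol/h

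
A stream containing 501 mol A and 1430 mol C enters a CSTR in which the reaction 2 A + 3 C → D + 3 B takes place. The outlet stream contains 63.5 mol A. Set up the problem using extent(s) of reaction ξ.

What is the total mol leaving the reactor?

1710 mol

For A: n = n₀ − 2ξ → 63.5 = 501 − 2ξ, giving ξ = 218.8 mol.
Outlet amounts (n = n₀ + ν ξ):
  A: 501 − 2(218.8) = 63.5
  C: 1430 − 3(218.8) = 773.8
  D: 0 + 1(218.8) = 218.8
  B: 0 + 3(218.8) = 656.2
Total out = 63.5 + 773.8 + 218.8 + 656.2 = 1712 mol.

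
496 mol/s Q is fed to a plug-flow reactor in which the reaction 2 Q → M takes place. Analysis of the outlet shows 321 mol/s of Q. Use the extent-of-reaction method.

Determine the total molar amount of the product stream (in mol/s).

For Q: n = n₀ − 2ξ → 321 = 496 − 2ξ, giving ξ = 87.5 mol/s.
Outlet amounts (n = n₀ + ν ξ):
  Q: 496 − 2(87.5) = 321
  M: 0 + 1(87.5) = 87.5
Total out = 321 + 87.5 = 408.5 mol/s.

408 mol/s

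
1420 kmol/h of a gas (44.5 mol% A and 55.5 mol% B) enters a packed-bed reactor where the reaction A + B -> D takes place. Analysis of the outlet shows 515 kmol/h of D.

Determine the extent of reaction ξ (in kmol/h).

For D: n = n₀ + 1ξ → 515 = 0 + 1ξ, giving ξ = 515 kmol/h.
Outlet amounts (n = n₀ + ν ξ):
  A: 631.9 − 1(515) = 116.9
  B: 788.1 − 1(515) = 273.1
  D: 0 + 1(515) = 515

ξ = 515 kmol/h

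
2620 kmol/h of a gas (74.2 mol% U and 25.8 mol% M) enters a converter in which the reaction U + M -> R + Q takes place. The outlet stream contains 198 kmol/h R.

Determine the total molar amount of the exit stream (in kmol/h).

For R: n = n₀ + 1ξ → 198 = 0 + 1ξ, giving ξ = 198 kmol/h.
Outlet amounts (n = n₀ + ν ξ):
  U: 1944 − 1(198) = 1746
  M: 676 − 1(198) = 478
  R: 0 + 1(198) = 198
  Q: 0 + 1(198) = 198
Total out = 1746 + 478 + 198 + 198 = 2620 kmol/h.

2620 kmol/h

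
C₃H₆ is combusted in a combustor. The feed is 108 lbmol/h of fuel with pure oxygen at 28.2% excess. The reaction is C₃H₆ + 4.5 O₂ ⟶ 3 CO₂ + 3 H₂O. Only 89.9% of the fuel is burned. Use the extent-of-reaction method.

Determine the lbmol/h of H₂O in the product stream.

Stoichiometric O₂ = 4.5 × 108 = 486 lbmol/h; O₂ fed = 486 × 1.282 = 623.1 lbmol/h.
Fuel reacted = 0.899 × 108 → ξ = 97.09 lbmol/h.
Outlet (n = n₀ + ν ξ):
  C₃H₆: 108 − 1(97.09) = 10.91
  O₂: 623.1 − 4.5(97.09) = 186.1
  CO₂: 0 + 3(97.09) = 291.3
  H₂O: 0 + 3(97.09) = 291.3

291 lbmol/h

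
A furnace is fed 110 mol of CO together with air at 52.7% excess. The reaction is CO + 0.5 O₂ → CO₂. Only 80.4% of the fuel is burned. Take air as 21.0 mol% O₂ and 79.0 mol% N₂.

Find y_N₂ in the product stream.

0.678

Stoichiometric O₂ = 0.5 × 110 = 55 mol; O₂ fed = 55 × 1.527 = 83.99 mol.
N₂ fed = 83.99 × 79/21 = 315.9 mol.
Fuel reacted = 0.804 × 110 → ξ = 88.44 mol.
Outlet (n = n₀ + ν ξ):
  CO: 110 − 1(88.44) = 21.56
  O₂: 83.99 − 0.5(88.44) = 39.77
  N₂: 315.9 (inert)
  CO₂: 0 + 1(88.44) = 88.44
Total out = 465.7 mol; y_N₂ = 315.9 / 465.7 = 0.6784.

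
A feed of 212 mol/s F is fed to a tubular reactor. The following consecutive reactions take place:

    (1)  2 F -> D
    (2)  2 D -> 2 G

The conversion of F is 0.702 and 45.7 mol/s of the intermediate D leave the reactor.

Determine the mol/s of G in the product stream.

28.7 mol/s

Conversion of F: F consumed = 2ξ₁ = 0.702 × 212 → ξ₁ = 74.41 mol/s.
D balance: n_D = 0 + 1ξ₁ − 2ξ₂ = 45.7 → ξ₂ = (1·74.41 − 45.7)/2 = 14.36 mol/s.
Outlet amounts (n = n₀ + Σ ν·ξ):
  F: 212 − 2(74.41) = 63.18
  D: 0 + 1(74.41) − 2(14.36) = 45.7
  G: 0 + 2(14.36) = 28.71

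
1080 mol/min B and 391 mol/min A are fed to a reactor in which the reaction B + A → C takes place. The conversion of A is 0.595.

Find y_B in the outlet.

A reacted = 0.595 × 391 = 232.6 mol/min; ν_A = −1, so ξ = 232.6/1 = 232.6 mol/min.
Outlet amounts (n = n₀ + ν ξ):
  B: 1080 − 1(232.6) = 847.4
  A: 391 − 1(232.6) = 158.4
  C: 0 + 1(232.6) = 232.6
Total out = 1238 mol/min; y_B = 847.4 / 1238 = 0.6843.

0.684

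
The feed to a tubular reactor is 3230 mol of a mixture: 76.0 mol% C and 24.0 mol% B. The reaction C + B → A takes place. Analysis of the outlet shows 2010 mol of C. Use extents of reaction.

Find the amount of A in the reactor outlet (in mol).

For C: n = n₀ − 1ξ → 2010 = 2455 − 1ξ, giving ξ = 444.8 mol.
Outlet amounts (n = n₀ + ν ξ):
  C: 2455 − 1(444.8) = 2010
  B: 775.2 − 1(444.8) = 330.4
  A: 0 + 1(444.8) = 444.8

445 mol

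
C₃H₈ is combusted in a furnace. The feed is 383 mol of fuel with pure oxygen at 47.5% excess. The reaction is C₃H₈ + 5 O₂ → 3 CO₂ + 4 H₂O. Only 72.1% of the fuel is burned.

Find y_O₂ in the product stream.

Stoichiometric O₂ = 5 × 383 = 1915 mol; O₂ fed = 1915 × 1.475 = 2825 mol.
Fuel reacted = 0.721 × 383 → ξ = 276.1 mol.
Outlet (n = n₀ + ν ξ):
  C₃H₈: 383 − 1(276.1) = 106.9
  O₂: 2825 − 5(276.1) = 1444
  CO₂: 0 + 3(276.1) = 828.4
  H₂O: 0 + 4(276.1) = 1105
Total out = 3484 mol; y_O₂ = 1444 / 3484 = 0.4145.

0.414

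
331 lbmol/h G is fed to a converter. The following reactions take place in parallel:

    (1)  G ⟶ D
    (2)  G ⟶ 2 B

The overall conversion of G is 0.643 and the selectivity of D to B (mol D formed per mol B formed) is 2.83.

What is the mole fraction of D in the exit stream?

0.498

Conversion of G: G consumed = 0.643 × 331 = 212.8 lbmol/h = 1ξ₁ + 1ξ₂.
Selectivity: 1ξ₁ / (2ξ₂) = 2.83 → ξ₁ = 5.66 ξ₂.
Substitute: (1·5.66 + 1) ξ₂ = 212.8 → ξ₂ = 31.96 lbmol/h, ξ₁ = 180.9 lbmol/h.
Outlet amounts (n = n₀ + Σ ν·ξ):
  G: 331 − 1(180.9) − 1(31.96) = 118.2
  D: 0 + 1(180.9) = 180.9
  B: 0 + 2(31.96) = 63.91
Total out = 363 lbmol/h; y_D = 180.9 / 363 = 0.4983.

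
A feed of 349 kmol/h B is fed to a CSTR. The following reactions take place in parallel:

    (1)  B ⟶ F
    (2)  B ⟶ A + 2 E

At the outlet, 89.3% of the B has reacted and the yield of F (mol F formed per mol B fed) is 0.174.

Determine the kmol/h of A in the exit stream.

Yield of F: 1ξ₁ / 349 = 0.174 → ξ₁ = 60.73 kmol/h.
Conversion of B: 1ξ₁ + 1ξ₂ = 0.893 × 349 = 311.7 → ξ₂ = 250.9 kmol/h.
Outlet amounts (n = n₀ + Σ ν·ξ):
  B: 349 − 1(60.73) − 1(250.9) = 37.34
  F: 0 + 1(60.73) = 60.73
  A: 0 + 1(250.9) = 250.9
  E: 0 + 2(250.9) = 501.9

251 kmol/h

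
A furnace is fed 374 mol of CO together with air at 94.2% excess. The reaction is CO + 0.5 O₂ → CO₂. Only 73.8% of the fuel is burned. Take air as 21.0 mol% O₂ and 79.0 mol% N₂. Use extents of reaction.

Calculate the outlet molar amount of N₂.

1370 mol

Stoichiometric O₂ = 0.5 × 374 = 187 mol; O₂ fed = 187 × 1.942 = 363.2 mol.
N₂ fed = 363.2 × 79/21 = 1366 mol.
Fuel reacted = 0.738 × 374 → ξ = 276 mol.
Outlet (n = n₀ + ν ξ):
  CO: 374 − 1(276) = 97.99
  O₂: 363.2 − 0.5(276) = 225.1
  N₂: 1366 (inert)
  CO₂: 0 + 1(276) = 276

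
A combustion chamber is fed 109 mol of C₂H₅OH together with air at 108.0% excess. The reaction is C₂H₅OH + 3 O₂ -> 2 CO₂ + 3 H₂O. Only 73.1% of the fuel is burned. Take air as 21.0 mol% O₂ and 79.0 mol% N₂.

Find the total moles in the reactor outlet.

3430 mol

Stoichiometric O₂ = 3 × 109 = 327 mol; O₂ fed = 327 × 2.080 = 680.2 mol.
N₂ fed = 680.2 × 79/21 = 2559 mol.
Fuel reacted = 0.731 × 109 → ξ = 79.68 mol.
Outlet (n = n₀ + ν ξ):
  C₂H₅OH: 109 − 1(79.68) = 29.32
  O₂: 680.2 − 3(79.68) = 441.1
  N₂: 2559 (inert)
  CO₂: 0 + 2(79.68) = 159.4
  H₂O: 0 + 3(79.68) = 239
Total out = 29.32 + 441.1 + 2559 + 159.4 + 239 = 3428 mol.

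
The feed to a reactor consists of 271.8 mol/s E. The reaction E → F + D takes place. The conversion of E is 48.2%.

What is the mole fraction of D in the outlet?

0.325

E reacted = 0.482 × 271.8 = 131 mol/s; ν_E = −1, so ξ = 131/1 = 131 mol/s.
Outlet amounts (n = n₀ + ν ξ):
  E: 271.8 − 1(131) = 140.8
  F: 0 + 1(131) = 131
  D: 0 + 1(131) = 131
Total out = 402.8 mol/s; y_D = 131 / 402.8 = 0.3252.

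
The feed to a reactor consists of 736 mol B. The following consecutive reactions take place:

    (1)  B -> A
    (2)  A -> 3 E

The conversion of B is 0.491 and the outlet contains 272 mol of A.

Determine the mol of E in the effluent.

Conversion of B: B consumed = 1ξ₁ = 0.491 × 736 → ξ₁ = 361.4 mol.
A balance: n_A = 0 + 1ξ₁ − 1ξ₂ = 272 → ξ₂ = (1·361.4 − 272)/1 = 89.38 mol.
Outlet amounts (n = n₀ + Σ ν·ξ):
  B: 736 − 1(361.4) = 374.6
  A: 0 + 1(361.4) − 1(89.38) = 272
  E: 0 + 3(89.38) = 268.1

268 mol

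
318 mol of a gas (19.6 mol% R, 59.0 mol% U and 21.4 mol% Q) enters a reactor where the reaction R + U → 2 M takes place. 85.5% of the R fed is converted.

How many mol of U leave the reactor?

R reacted = 0.855 × 62.33 = 53.29 mol; ν_R = −1, so ξ = 53.29/1 = 53.29 mol.
Outlet amounts (n = n₀ + ν ξ):
  R: 62.33 − 1(53.29) = 9.038
  U: 187.6 − 1(53.29) = 134.3
  M: 0 + 2(53.29) = 106.6
  Q: 68.05 (inert)

134 mol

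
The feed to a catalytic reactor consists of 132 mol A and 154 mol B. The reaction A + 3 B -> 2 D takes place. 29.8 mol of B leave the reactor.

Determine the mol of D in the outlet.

For B: n = n₀ − 3ξ → 29.8 = 154 − 3ξ, giving ξ = 41.4 mol.
Outlet amounts (n = n₀ + ν ξ):
  A: 132 − 1(41.4) = 90.6
  B: 154 − 3(41.4) = 29.8
  D: 0 + 2(41.4) = 82.8

82.8 mol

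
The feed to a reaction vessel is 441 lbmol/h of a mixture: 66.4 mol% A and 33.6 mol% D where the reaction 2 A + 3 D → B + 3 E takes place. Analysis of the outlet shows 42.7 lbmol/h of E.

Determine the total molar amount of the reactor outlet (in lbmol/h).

427 lbmol/h

For E: n = n₀ + 3ξ → 42.7 = 0 + 3ξ, giving ξ = 14.23 lbmol/h.
Outlet amounts (n = n₀ + ν ξ):
  A: 292.8 − 2(14.23) = 264.4
  D: 148.2 − 3(14.23) = 105.5
  B: 0 + 1(14.23) = 14.23
  E: 0 + 3(14.23) = 42.7
Total out = 264.4 + 105.5 + 14.23 + 42.7 = 426.8 lbmol/h.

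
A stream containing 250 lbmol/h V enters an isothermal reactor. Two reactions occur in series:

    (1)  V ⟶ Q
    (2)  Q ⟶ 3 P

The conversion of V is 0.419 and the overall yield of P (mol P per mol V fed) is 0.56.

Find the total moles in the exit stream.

343 lbmol/h

Conversion of V: V consumed = 1ξ₁ = 0.419 × 250 → ξ₁ = 104.8 lbmol/h.
Yield of P: 3ξ₂ / 250 = 0.56 → ξ₂ = 46.67 lbmol/h.
Outlet amounts (n = n₀ + Σ ν·ξ):
  V: 250 − 1(104.8) = 145.2
  Q: 0 + 1(104.8) − 1(46.67) = 58.08
  P: 0 + 3(46.67) = 140
Total out = 145.2 + 58.08 + 140 = 343.3 lbmol/h.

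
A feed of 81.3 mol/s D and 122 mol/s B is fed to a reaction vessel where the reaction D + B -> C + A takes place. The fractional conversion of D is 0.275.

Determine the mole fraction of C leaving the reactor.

0.11

D reacted = 0.275 × 81.3 = 22.36 mol/s; ν_D = −1, so ξ = 22.36/1 = 22.36 mol/s.
Outlet amounts (n = n₀ + ν ξ):
  D: 81.3 − 1(22.36) = 58.94
  B: 122 − 1(22.36) = 99.64
  C: 0 + 1(22.36) = 22.36
  A: 0 + 1(22.36) = 22.36
Total out = 203.3 mol/s; y_C = 22.36 / 203.3 = 0.11.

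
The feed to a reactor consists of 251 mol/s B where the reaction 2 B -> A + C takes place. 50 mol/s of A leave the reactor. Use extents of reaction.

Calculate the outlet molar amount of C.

50 mol/s

For A: n = n₀ + 1ξ → 50 = 0 + 1ξ, giving ξ = 50 mol/s.
Outlet amounts (n = n₀ + ν ξ):
  B: 251 − 2(50) = 151
  A: 0 + 1(50) = 50
  C: 0 + 1(50) = 50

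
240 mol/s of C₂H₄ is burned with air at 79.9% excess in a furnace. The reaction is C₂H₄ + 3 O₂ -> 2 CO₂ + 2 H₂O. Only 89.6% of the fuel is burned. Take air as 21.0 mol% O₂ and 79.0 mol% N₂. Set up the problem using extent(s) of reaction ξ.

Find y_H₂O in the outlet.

0.0671

Stoichiometric O₂ = 3 × 240 = 720 mol/s; O₂ fed = 720 × 1.799 = 1295 mol/s.
N₂ fed = 1295 × 79/21 = 4873 mol/s.
Fuel reacted = 0.896 × 240 → ξ = 215 mol/s.
Outlet (n = n₀ + ν ξ):
  C₂H₄: 240 − 1(215) = 24.96
  O₂: 1295 − 3(215) = 650.2
  N₂: 4873 (inert)
  CO₂: 0 + 2(215) = 430.1
  H₂O: 0 + 2(215) = 430.1
Total out = 6408 mol/s; y_H₂O = 430.1 / 6408 = 0.06712.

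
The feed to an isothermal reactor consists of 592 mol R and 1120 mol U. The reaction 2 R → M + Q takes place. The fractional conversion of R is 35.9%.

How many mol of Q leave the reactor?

106 mol

R reacted = 0.359 × 592 = 212.5 mol; ν_R = −2, so ξ = 212.5/2 = 106.3 mol.
Outlet amounts (n = n₀ + ν ξ):
  R: 592 − 2(106.3) = 379.5
  M: 0 + 1(106.3) = 106.3
  Q: 0 + 1(106.3) = 106.3
  U: 1120 (inert)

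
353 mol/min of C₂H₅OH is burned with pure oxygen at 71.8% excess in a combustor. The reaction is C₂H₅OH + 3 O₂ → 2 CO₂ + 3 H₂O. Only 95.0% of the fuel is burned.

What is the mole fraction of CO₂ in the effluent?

Stoichiometric O₂ = 3 × 353 = 1059 mol/min; O₂ fed = 1059 × 1.718 = 1819 mol/min.
Fuel reacted = 0.95 × 353 → ξ = 335.3 mol/min.
Outlet (n = n₀ + ν ξ):
  C₂H₅OH: 353 − 1(335.3) = 17.65
  O₂: 1819 − 3(335.3) = 813.3
  CO₂: 0 + 2(335.3) = 670.7
  H₂O: 0 + 3(335.3) = 1006
Total out = 2508 mol/min; y_CO₂ = 670.7 / 2508 = 0.2675.

0.267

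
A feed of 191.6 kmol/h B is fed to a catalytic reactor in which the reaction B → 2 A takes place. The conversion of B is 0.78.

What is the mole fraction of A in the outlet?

B reacted = 0.78 × 191.6 = 149.4 kmol/h; ν_B = −1, so ξ = 149.4/1 = 149.4 kmol/h.
Outlet amounts (n = n₀ + ν ξ):
  B: 191.6 − 1(149.4) = 42.15
  A: 0 + 2(149.4) = 298.9
Total out = 341 kmol/h; y_A = 298.9 / 341 = 0.8764.

0.876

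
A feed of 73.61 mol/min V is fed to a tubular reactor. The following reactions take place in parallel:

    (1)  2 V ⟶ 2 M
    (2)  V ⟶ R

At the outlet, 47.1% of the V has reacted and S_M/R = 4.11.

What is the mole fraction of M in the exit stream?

Conversion of V: V consumed = 0.471 × 73.61 = 34.67 mol/min = 2ξ₁ + 1ξ₂.
Selectivity: 2ξ₁ / (1ξ₂) = 4.11 → ξ₁ = 2.055 ξ₂.
Substitute: (2·2.055 + 1) ξ₂ = 34.67 → ξ₂ = 6.785 mol/min, ξ₁ = 13.94 mol/min.
Outlet amounts (n = n₀ + Σ ν·ξ):
  V: 73.61 − 2(13.94) − 1(6.785) = 38.94
  M: 0 + 2(13.94) = 27.89
  R: 0 + 1(6.785) = 6.785
Total out = 73.61 mol/min; y_M = 27.89 / 73.61 = 0.3788.

0.379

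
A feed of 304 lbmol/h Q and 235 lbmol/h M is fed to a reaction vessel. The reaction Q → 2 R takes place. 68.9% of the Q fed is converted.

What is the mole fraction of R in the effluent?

Q reacted = 0.689 × 304 = 209.5 lbmol/h; ν_Q = −1, so ξ = 209.5/1 = 209.5 lbmol/h.
Outlet amounts (n = n₀ + ν ξ):
  Q: 304 − 1(209.5) = 94.54
  R: 0 + 2(209.5) = 418.9
  M: 235 (inert)
Total out = 748.5 lbmol/h; y_R = 418.9 / 748.5 = 0.5597.

0.56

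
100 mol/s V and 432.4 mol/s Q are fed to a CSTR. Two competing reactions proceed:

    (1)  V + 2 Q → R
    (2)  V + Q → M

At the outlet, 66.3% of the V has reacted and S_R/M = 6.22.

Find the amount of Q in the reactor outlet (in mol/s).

Conversion of V: V consumed = 0.663 × 100 = 66.3 mol/s = 1ξ₁ + 1ξ₂.
Selectivity: 1ξ₁ / (1ξ₂) = 6.22 → ξ₁ = 6.22 ξ₂.
Substitute: (1·6.22 + 1) ξ₂ = 66.3 → ξ₂ = 9.183 mol/s, ξ₁ = 57.12 mol/s.
Outlet amounts (n = n₀ + Σ ν·ξ):
  V: 100 − 1(57.12) − 1(9.183) = 33.7
  Q: 432.4 − 2(57.12) − 1(9.183) = 309
  R: 0 + 1(57.12) = 57.12
  M: 0 + 1(9.183) = 9.183

309 mol/s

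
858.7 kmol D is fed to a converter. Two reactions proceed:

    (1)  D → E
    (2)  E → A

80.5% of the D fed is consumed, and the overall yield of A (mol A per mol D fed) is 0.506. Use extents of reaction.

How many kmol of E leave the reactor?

257 kmol

Conversion of D: D consumed = 1ξ₁ = 0.805 × 858.7 → ξ₁ = 691.3 kmol.
Yield of A: 1ξ₂ / 858.7 = 0.506 → ξ₂ = 434.5 kmol.
Outlet amounts (n = n₀ + Σ ν·ξ):
  D: 858.7 − 1(691.3) = 167.4
  E: 0 + 1(691.3) − 1(434.5) = 256.8
  A: 0 + 1(434.5) = 434.5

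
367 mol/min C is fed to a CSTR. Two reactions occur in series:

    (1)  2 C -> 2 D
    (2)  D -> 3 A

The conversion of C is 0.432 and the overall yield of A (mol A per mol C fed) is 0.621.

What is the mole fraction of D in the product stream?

0.159

Conversion of C: C consumed = 2ξ₁ = 0.432 × 367 → ξ₁ = 79.27 mol/min.
Yield of A: 3ξ₂ / 367 = 0.621 → ξ₂ = 75.97 mol/min.
Outlet amounts (n = n₀ + Σ ν·ξ):
  C: 367 − 2(79.27) = 208.5
  D: 0 + 2(79.27) − 1(75.97) = 82.58
  A: 0 + 3(75.97) = 227.9
Total out = 518.9 mol/min; y_D = 82.58 / 518.9 = 0.1591.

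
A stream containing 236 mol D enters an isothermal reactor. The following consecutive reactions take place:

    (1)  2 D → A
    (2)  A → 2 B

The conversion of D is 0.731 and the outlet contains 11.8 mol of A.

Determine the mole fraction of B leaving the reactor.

0.664

Conversion of D: D consumed = 2ξ₁ = 0.731 × 236 → ξ₁ = 86.26 mol.
A balance: n_A = 0 + 1ξ₁ − 1ξ₂ = 11.8 → ξ₂ = (1·86.26 − 11.8)/1 = 74.46 mol.
Outlet amounts (n = n₀ + Σ ν·ξ):
  D: 236 − 2(86.26) = 63.48
  A: 0 + 1(86.26) − 1(74.46) = 11.8
  B: 0 + 2(74.46) = 148.9
Total out = 224.2 mol; y_B = 148.9 / 224.2 = 0.6642.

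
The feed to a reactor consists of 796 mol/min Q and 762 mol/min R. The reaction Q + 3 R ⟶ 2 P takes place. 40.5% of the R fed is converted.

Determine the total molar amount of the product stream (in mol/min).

1350 mol/min

R reacted = 0.405 × 762 = 308.6 mol/min; ν_R = −3, so ξ = 308.6/3 = 102.9 mol/min.
Outlet amounts (n = n₀ + ν ξ):
  Q: 796 − 1(102.9) = 693.1
  R: 762 − 3(102.9) = 453.4
  P: 0 + 2(102.9) = 205.7
Total out = 693.1 + 453.4 + 205.7 = 1352 mol/min.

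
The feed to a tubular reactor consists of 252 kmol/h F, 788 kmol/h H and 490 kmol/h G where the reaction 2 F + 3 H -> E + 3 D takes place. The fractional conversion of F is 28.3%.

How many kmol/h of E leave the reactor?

F reacted = 0.283 × 252 = 71.32 kmol/h; ν_F = −2, so ξ = 71.32/2 = 35.66 kmol/h.
Outlet amounts (n = n₀ + ν ξ):
  F: 252 − 2(35.66) = 180.7
  H: 788 − 3(35.66) = 681
  E: 0 + 1(35.66) = 35.66
  D: 0 + 3(35.66) = 107
  G: 490 (inert)

35.7 kmol/h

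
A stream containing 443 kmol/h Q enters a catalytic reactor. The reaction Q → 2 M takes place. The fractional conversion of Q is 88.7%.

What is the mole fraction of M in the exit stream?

0.94

Q reacted = 0.887 × 443 = 392.9 kmol/h; ν_Q = −1, so ξ = 392.9/1 = 392.9 kmol/h.
Outlet amounts (n = n₀ + ν ξ):
  Q: 443 − 1(392.9) = 50.06
  M: 0 + 2(392.9) = 785.9
Total out = 835.9 kmol/h; y_M = 785.9 / 835.9 = 0.9401.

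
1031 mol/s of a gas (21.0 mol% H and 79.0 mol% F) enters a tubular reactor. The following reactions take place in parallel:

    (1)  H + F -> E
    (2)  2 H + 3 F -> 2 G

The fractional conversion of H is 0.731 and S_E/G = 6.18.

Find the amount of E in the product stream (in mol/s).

Conversion of H: H consumed = 0.731 × 216.5 = 158.3 mol/s = 1ξ₁ + 2ξ₂.
Selectivity: 1ξ₁ / (2ξ₂) = 6.18 → ξ₁ = 12.36 ξ₂.
Substitute: (1·12.36 + 2) ξ₂ = 158.3 → ξ₂ = 11.02 mol/s, ξ₁ = 136.2 mol/s.
Outlet amounts (n = n₀ + Σ ν·ξ):
  H: 216.5 − 1(136.2) − 2(11.02) = 58.24
  F: 814.5 − 1(136.2) − 3(11.02) = 645.2
  E: 0 + 1(136.2) = 136.2
  G: 0 + 2(11.02) = 22.04

136 mol/s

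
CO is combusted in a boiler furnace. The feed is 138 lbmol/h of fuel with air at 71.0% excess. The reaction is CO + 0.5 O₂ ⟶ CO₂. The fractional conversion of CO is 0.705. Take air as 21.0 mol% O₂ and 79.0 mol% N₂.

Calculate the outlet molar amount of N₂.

Stoichiometric O₂ = 0.5 × 138 = 69 lbmol/h; O₂ fed = 69 × 1.710 = 118 lbmol/h.
N₂ fed = 118 × 79/21 = 443.9 lbmol/h.
Fuel reacted = 0.705 × 138 → ξ = 97.29 lbmol/h.
Outlet (n = n₀ + ν ξ):
  CO: 138 − 1(97.29) = 40.71
  O₂: 118 − 0.5(97.29) = 69.34
  N₂: 443.9 (inert)
  CO₂: 0 + 1(97.29) = 97.29

444 lbmol/h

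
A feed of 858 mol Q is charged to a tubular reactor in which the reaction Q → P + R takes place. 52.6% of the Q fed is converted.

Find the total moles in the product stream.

Q reacted = 0.526 × 858 = 451.3 mol; ν_Q = −1, so ξ = 451.3/1 = 451.3 mol.
Outlet amounts (n = n₀ + ν ξ):
  Q: 858 − 1(451.3) = 406.7
  P: 0 + 1(451.3) = 451.3
  R: 0 + 1(451.3) = 451.3
Total out = 406.7 + 451.3 + 451.3 = 1309 mol.

1310 mol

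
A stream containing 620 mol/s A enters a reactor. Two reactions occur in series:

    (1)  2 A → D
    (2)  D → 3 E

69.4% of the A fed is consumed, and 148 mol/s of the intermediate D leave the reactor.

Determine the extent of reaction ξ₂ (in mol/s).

ξ₂ = 67.1 mol/s

Conversion of A: A consumed = 2ξ₁ = 0.694 × 620 → ξ₁ = 215.1 mol/s.
D balance: n_D = 0 + 1ξ₁ − 1ξ₂ = 148 → ξ₂ = (1·215.1 − 148)/1 = 67.14 mol/s.
Outlet amounts (n = n₀ + Σ ν·ξ):
  A: 620 − 2(215.1) = 189.7
  D: 0 + 1(215.1) − 1(67.14) = 148
  E: 0 + 3(67.14) = 201.4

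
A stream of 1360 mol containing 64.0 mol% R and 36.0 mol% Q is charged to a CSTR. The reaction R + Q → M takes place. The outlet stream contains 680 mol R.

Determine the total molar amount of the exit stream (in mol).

1170 mol

For R: n = n₀ − 1ξ → 680 = 870.4 − 1ξ, giving ξ = 190.4 mol.
Outlet amounts (n = n₀ + ν ξ):
  R: 870.4 − 1(190.4) = 680
  Q: 489.6 − 1(190.4) = 299.2
  M: 0 + 1(190.4) = 190.4
Total out = 680 + 299.2 + 190.4 = 1170 mol.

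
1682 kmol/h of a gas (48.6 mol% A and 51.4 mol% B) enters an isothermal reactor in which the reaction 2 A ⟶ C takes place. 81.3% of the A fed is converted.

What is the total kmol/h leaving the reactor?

A reacted = 0.813 × 817.5 = 664.6 kmol/h; ν_A = −2, so ξ = 664.6/2 = 332.3 kmol/h.
Outlet amounts (n = n₀ + ν ξ):
  A: 817.5 − 2(332.3) = 152.9
  C: 0 + 1(332.3) = 332.3
  B: 864.5 (inert)
Total out = 152.9 + 332.3 + 864.5 = 1350 kmol/h.

1350 kmol/h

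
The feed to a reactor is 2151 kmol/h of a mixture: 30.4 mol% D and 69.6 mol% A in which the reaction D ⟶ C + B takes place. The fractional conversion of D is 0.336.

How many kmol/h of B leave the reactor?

D reacted = 0.336 × 653.9 = 219.7 kmol/h; ν_D = −1, so ξ = 219.7/1 = 219.7 kmol/h.
Outlet amounts (n = n₀ + ν ξ):
  D: 653.9 − 1(219.7) = 434.2
  C: 0 + 1(219.7) = 219.7
  B: 0 + 1(219.7) = 219.7
  A: 1497 (inert)

220 kmol/h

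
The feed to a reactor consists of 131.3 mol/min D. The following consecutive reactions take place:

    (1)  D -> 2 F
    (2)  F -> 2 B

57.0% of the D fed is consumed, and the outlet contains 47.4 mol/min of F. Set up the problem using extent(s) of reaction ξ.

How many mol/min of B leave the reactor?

Conversion of D: D consumed = 1ξ₁ = 0.57 × 131.3 → ξ₁ = 74.84 mol/min.
F balance: n_F = 0 + 2ξ₁ − 1ξ₂ = 47.4 → ξ₂ = (2·74.84 − 47.4)/1 = 102.3 mol/min.
Outlet amounts (n = n₀ + Σ ν·ξ):
  D: 131.3 − 1(74.84) = 56.46
  F: 0 + 2(74.84) − 1(102.3) = 47.4
  B: 0 + 2(102.3) = 204.6

205 mol/min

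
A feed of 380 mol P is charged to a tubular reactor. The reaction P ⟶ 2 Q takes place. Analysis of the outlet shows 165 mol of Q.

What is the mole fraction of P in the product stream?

For Q: n = n₀ + 2ξ → 165 = 0 + 2ξ, giving ξ = 82.5 mol.
Outlet amounts (n = n₀ + ν ξ):
  P: 380 − 1(82.5) = 297.5
  Q: 0 + 2(82.5) = 165
Total out = 462.5 mol; y_P = 297.5 / 462.5 = 0.6432.

0.643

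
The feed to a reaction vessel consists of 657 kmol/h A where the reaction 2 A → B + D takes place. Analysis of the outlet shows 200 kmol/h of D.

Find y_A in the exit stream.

For D: n = n₀ + 1ξ → 200 = 0 + 1ξ, giving ξ = 200 kmol/h.
Outlet amounts (n = n₀ + ν ξ):
  A: 657 − 2(200) = 257
  B: 0 + 1(200) = 200
  D: 0 + 1(200) = 200
Total out = 657 kmol/h; y_A = 257 / 657 = 0.3912.

0.391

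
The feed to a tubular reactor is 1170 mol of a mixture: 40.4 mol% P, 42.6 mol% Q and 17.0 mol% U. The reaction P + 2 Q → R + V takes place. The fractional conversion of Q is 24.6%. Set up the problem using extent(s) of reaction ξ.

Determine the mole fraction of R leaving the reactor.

0.0553

Q reacted = 0.246 × 498.4 = 122.6 mol; ν_Q = −2, so ξ = 122.6/2 = 61.31 mol.
Outlet amounts (n = n₀ + ν ξ):
  P: 472.7 − 1(61.31) = 411.4
  Q: 498.4 − 2(61.31) = 375.8
  R: 0 + 1(61.31) = 61.31
  V: 0 + 1(61.31) = 61.31
  U: 198.9 (inert)
Total out = 1109 mol; y_R = 61.31 / 1109 = 0.0553.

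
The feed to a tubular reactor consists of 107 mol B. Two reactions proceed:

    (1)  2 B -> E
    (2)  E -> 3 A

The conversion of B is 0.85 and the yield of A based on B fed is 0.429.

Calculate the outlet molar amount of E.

Conversion of B: B consumed = 2ξ₁ = 0.85 × 107 → ξ₁ = 45.48 mol.
Yield of A: 3ξ₂ / 107 = 0.429 → ξ₂ = 15.3 mol.
Outlet amounts (n = n₀ + Σ ν·ξ):
  B: 107 − 2(45.48) = 16.05
  E: 0 + 1(45.48) − 1(15.3) = 30.17
  A: 0 + 3(15.3) = 45.9

30.2 mol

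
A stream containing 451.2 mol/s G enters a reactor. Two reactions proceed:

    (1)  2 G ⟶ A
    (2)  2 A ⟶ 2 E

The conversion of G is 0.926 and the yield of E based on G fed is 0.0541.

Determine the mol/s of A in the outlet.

184 mol/s

Conversion of G: G consumed = 2ξ₁ = 0.926 × 451.2 → ξ₁ = 208.9 mol/s.
Yield of E: 2ξ₂ / 451.2 = 0.0541 → ξ₂ = 12.2 mol/s.
Outlet amounts (n = n₀ + Σ ν·ξ):
  G: 451.2 − 2(208.9) = 33.39
  A: 0 + 1(208.9) − 2(12.2) = 184.5
  E: 0 + 2(12.2) = 24.41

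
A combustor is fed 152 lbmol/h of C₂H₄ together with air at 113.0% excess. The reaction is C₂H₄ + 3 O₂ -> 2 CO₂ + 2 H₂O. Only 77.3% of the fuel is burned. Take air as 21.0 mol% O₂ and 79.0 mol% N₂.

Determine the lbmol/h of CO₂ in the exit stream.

Stoichiometric O₂ = 3 × 152 = 456 lbmol/h; O₂ fed = 456 × 2.130 = 971.3 lbmol/h.
N₂ fed = 971.3 × 79/21 = 3654 lbmol/h.
Fuel reacted = 0.773 × 152 → ξ = 117.5 lbmol/h.
Outlet (n = n₀ + ν ξ):
  C₂H₄: 152 − 1(117.5) = 34.5
  O₂: 971.3 − 3(117.5) = 618.8
  N₂: 3654 (inert)
  CO₂: 0 + 2(117.5) = 235
  H₂O: 0 + 2(117.5) = 235

235 lbmol/h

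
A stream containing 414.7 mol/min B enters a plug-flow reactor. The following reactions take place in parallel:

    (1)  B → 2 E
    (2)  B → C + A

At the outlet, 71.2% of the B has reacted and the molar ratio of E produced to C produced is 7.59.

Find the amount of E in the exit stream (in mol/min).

467 mol/min

Conversion of B: B consumed = 0.712 × 414.7 = 295.3 mol/min = 1ξ₁ + 1ξ₂.
Selectivity: 2ξ₁ / (1ξ₂) = 7.59 → ξ₁ = 3.795 ξ₂.
Substitute: (1·3.795 + 1) ξ₂ = 295.3 → ξ₂ = 61.58 mol/min, ξ₁ = 233.7 mol/min.
Outlet amounts (n = n₀ + Σ ν·ξ):
  B: 414.7 − 1(233.7) − 1(61.58) = 119.4
  E: 0 + 2(233.7) = 467.4
  C: 0 + 1(61.58) = 61.58
  A: 0 + 1(61.58) = 61.58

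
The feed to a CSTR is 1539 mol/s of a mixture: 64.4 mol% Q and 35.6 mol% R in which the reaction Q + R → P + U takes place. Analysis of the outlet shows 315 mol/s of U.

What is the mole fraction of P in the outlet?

For U: n = n₀ + 1ξ → 315 = 0 + 1ξ, giving ξ = 315 mol/s.
Outlet amounts (n = n₀ + ν ξ):
  Q: 991.1 − 1(315) = 676.1
  R: 547.9 − 1(315) = 232.9
  P: 0 + 1(315) = 315
  U: 0 + 1(315) = 315
Total out = 1539 mol/s; y_P = 315 / 1539 = 0.2047.

0.205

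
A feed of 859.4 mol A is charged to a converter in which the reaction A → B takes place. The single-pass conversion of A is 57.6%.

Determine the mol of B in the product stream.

A reacted = 0.576 × 859.4 = 495 mol; ν_A = −1, so ξ = 495/1 = 495 mol.
Outlet amounts (n = n₀ + ν ξ):
  A: 859.4 − 1(495) = 364.4
  B: 0 + 1(495) = 495

495 mol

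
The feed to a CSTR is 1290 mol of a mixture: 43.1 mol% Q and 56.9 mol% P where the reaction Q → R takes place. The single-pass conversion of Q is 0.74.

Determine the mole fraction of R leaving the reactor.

Q reacted = 0.74 × 556 = 411.4 mol; ν_Q = −1, so ξ = 411.4/1 = 411.4 mol.
Outlet amounts (n = n₀ + ν ξ):
  Q: 556 − 1(411.4) = 144.6
  R: 0 + 1(411.4) = 411.4
  P: 734 (inert)
Total out = 1290 mol; y_R = 411.4 / 1290 = 0.3189.

0.319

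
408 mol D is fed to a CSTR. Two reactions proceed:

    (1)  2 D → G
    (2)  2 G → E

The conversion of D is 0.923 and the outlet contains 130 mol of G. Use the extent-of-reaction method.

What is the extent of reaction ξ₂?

ξ₂ = 29.1 mol

Conversion of D: D consumed = 2ξ₁ = 0.923 × 408 → ξ₁ = 188.3 mol.
G balance: n_G = 0 + 1ξ₁ − 2ξ₂ = 130 → ξ₂ = (1·188.3 − 130)/2 = 29.15 mol.
Outlet amounts (n = n₀ + Σ ν·ξ):
  D: 408 − 2(188.3) = 31.42
  G: 0 + 1(188.3) − 2(29.15) = 130
  E: 0 + 1(29.15) = 29.15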